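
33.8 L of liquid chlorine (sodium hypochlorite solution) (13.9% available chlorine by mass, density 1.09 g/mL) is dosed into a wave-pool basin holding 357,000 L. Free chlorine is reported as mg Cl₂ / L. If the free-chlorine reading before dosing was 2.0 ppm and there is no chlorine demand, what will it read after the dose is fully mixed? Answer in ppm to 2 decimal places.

Mass of solution: 33.8 L × 1000 mL/L × 1.09 g/mL = 36,840 g.
Available chlorine delivered: 36,840 g × 0.139 = 5121 g as Cl₂.
Concentration rise: 5121 g / 357,000 L = 14.34 mg/L = 14.34 ppm.
Final FC: 2.0 + 14.34 = 16.34 ppm.

16.34 ppm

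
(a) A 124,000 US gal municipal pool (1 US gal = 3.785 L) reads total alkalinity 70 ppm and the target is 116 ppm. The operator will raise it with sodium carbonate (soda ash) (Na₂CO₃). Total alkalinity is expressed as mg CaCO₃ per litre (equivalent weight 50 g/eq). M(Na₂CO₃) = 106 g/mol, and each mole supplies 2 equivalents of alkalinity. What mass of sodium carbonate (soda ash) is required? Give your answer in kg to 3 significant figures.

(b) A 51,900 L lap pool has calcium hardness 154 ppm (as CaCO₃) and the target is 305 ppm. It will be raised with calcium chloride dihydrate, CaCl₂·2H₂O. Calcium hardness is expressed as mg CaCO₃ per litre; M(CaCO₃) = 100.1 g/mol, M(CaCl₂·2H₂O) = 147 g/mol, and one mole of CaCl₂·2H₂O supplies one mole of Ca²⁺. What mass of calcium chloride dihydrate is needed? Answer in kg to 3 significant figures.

(a) 22.9 kg; (b) 11.5 kg

(a) Volume: 124,000 US gal × 3.785 L/gal = 469,340 L.
(a) Alkalinity to add: (116 − 70) = 46 mg/L as CaCO₃ × 469,340 L = 21,590 g as CaCO₃.
(a) Equivalents: 21,590 g ÷ 50 g/eq = 431.8 eq.
(a) Each mole of Na₂CO₃ supplies 2 eq, so 431.8 / 2 = 215.9 mol.
(a) Mass: 215.9 mol × 106 g/mol = 22,890 g.

(b) Hardness to add: (305 − 154) = 151 mg/L as CaCO₃ × 51,900 L = 7837 g as CaCO₃.
(b) Moles of Ca²⁺ (1 mol Ca²⁺ ≡ 1 mol CaCO₃): 7837 / 100.1 g/mol = 78.29 mol.
(b) Mass of CaCl₂·2H₂O: 78.29 × 147 = 11,510 g.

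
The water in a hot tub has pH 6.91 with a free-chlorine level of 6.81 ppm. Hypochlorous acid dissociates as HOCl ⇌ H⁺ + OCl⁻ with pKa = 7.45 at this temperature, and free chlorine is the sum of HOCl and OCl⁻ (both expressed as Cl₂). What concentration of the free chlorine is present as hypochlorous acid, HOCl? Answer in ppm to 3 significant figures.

[OCl⁻]/[HOCl] = 10^(pH − pKa) = 10^(6.91 − 7.45) = 10^-0.54 = 0.2884.
Fraction as HOCl = 1 / (1 + 0.2884) = 0.7762.
HOCl = 0.7762 × 6.81 ppm = 5.286 ppm.

5.29 ppm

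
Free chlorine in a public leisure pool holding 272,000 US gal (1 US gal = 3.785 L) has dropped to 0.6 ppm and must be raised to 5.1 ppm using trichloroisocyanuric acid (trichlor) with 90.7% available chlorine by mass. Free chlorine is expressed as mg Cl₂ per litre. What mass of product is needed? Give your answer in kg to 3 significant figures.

5.11 kg

Volume: 272,000 US gal × 3.785 L/gal = 1,029,520 L.
Chlorine deficit: 5.1 − 0.6 = 4.5 ppm = 4.5 mg/L as Cl₂.
Cl₂ equivalent needed: 4.5 mg/L × 1,029,520 L = 4,633,000 mg = 4633 g.
Product at 90.7% available chlorine: 4633 / 0.907 = 5108 g.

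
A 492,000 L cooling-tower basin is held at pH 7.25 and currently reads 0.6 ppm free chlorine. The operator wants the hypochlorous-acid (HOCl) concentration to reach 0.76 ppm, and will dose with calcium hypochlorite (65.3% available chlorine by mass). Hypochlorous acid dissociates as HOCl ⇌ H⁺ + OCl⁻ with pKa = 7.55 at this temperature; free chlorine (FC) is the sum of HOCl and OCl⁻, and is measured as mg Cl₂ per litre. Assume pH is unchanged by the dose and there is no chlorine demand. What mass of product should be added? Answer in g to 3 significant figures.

408 g

[OCl⁻]/[HOCl] = 10^(pH − pKa) = 10^(7.25 − 7.55) = 0.5012; fraction as HOCl = 1/(1 + 0.5012) = 0.6661.
Free chlorine required for 0.76 ppm HOCl: 0.76 / 0.6661 = 1.141 ppm.
FC to add: 1.141 − 0.6 = 0.5409 mg/L as Cl₂.
Cl₂ equivalent: 0.5409 mg/L × 492,000 L = 266.1 g.
Product at 65.3% available Cl: 266.1 / 0.653 = 407.5 g.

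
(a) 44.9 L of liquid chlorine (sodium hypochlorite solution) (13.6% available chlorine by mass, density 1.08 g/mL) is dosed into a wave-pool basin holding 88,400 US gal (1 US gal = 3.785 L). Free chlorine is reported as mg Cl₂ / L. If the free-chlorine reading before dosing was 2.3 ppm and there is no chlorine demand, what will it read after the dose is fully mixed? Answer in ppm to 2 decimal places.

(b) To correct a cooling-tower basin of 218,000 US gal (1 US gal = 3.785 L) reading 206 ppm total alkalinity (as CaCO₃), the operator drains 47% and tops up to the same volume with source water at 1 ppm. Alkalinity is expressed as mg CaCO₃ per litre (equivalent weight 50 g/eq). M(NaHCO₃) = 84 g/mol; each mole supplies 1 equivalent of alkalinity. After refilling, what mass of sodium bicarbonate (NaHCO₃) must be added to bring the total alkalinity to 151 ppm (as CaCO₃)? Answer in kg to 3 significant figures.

(a) 22.01 ppm; (b) 57.3 kg

(a) Volume: 88,400 US gal × 3.785 L/gal = 334,594 L.
(a) Mass of solution: 44.9 L × 1000 mL/L × 1.08 g/mL = 48,490 g.
(a) Available chlorine delivered: 48,490 g × 0.136 = 6595 g as Cl₂.
(a) Concentration rise: 6595 g / 334,594 L = 19.71 mg/L = 19.71 ppm.
(a) Final FC: 2.3 + 19.71 = 22.01 ppm.

(b) Volume: 218,000 US gal × 3.785 L/gal = 825,130 L.
(b) After draining 47% and refilling: 206 × 0.53 + 1 × 0.47 = 109.65 ppm.
(b) Deficit to target: 151 − 109.65 = 41.35 mg/L.
(b) As CaCO₃: 41.35 mg/L × 825,130 L = 34,120 g; ÷ 50 g/eq ÷ 1 = 682.4 mol NaHCO₃.
(b) Mass: 682.4 × 84 = 57,320 g.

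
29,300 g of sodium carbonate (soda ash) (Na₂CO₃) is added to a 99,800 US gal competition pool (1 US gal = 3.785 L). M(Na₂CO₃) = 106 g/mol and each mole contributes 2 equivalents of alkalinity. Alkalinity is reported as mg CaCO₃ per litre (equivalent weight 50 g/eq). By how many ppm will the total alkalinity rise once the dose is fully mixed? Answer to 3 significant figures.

Volume: 99,800 US gal × 3.785 L/gal = 377,743 L.
Moles of Na₂CO₃: 29,300 g ÷ 106 g/mol = 276.4 mol → 552.8 eq of alkalinity.
As CaCO₃: 552.8 eq × 50 g/eq = 27,640 g.
Rise: 27,640 g / 377,743 L × 1000 = 73.18 mg/L.

73.2 ppm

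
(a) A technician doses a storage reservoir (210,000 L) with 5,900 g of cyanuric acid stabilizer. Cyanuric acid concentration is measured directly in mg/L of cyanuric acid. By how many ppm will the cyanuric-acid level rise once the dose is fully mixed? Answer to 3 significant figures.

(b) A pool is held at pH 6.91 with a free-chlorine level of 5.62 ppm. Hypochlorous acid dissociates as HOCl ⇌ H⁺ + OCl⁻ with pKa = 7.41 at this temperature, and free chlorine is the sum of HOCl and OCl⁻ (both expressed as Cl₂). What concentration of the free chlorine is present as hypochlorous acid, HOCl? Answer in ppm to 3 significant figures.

(a) 28.1 ppm; (b) 4.27 ppm

(a) Rise: 5,900 g / 210,000 L × 1000 = 28.1 mg/L.

(b) [OCl⁻]/[HOCl] = 10^(pH − pKa) = 10^(6.91 − 7.41) = 10^-0.50 = 0.3162.
(b) Fraction as HOCl = 1 / (1 + 0.3162) = 0.7597.
(b) HOCl = 0.7597 × 5.62 ppm = 4.27 ppm.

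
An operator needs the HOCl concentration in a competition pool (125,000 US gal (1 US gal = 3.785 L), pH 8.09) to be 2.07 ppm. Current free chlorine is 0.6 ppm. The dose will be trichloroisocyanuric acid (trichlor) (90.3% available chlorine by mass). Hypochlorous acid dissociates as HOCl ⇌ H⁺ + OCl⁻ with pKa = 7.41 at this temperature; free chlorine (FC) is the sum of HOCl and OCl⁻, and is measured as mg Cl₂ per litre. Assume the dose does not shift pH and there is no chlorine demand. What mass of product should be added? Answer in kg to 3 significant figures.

5.96 kg

Volume: 125,000 US gal × 3.785 L/gal = 473,125 L.
[OCl⁻]/[HOCl] = 10^(pH − pKa) = 10^(8.09 − 7.41) = 4.786; fraction as HOCl = 1/(1 + 4.786) = 0.1728.
Free chlorine required for 2.07 ppm HOCl: 2.07 / 0.1728 = 11.98 ppm.
FC to add: 11.98 − 0.6 = 11.38 mg/L as Cl₂.
Cl₂ equivalent: 11.38 mg/L × 473,125 L = 5383 g.
Product at 90.3% available Cl: 5383 / 0.903 = 5961 g.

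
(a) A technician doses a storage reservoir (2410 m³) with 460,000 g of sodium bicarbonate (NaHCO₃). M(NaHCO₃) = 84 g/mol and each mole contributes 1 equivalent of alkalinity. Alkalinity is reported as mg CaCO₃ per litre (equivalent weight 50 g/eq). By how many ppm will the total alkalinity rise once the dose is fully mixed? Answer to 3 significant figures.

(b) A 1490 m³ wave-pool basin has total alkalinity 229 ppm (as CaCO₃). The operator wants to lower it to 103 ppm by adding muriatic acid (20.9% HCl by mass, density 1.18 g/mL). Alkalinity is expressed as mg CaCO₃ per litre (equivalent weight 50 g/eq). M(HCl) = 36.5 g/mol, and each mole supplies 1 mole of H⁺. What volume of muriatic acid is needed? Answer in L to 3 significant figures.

(a) 114 ppm; (b) 556 L

(a) Volume: 2410 m³ = 2,410,000 L.
(a) Moles of NaHCO₃: 460,000 g ÷ 84 g/mol = 5476 mol → 5476 eq of alkalinity.
(a) As CaCO₃: 5476 eq × 50 g/eq = 273,800 g.
(a) Rise: 273,800 g / 2,410,000 L × 1000 = 113.6 mg/L.

(b) Volume: 1490 m³ = 1,490,000 L.
(b) Alkalinity to neutralize: (229 − 103) = 126 mg/L as CaCO₃ × 1,490,000 L = 187,700 g as CaCO₃.
(b) Equivalents of H⁺ required: 187,700 ÷ 50 g/eq = 3755 eq = 3755 mol HCl.
(b) Mass of HCl: 3755 × 36.5 = 137,100 g.
(b) Mass of 20.9% solution: 137,100 / 0.209 = 655,700 g.
(b) Volume: 655,700 g ÷ 1.18 g/mL = 555,700 mL.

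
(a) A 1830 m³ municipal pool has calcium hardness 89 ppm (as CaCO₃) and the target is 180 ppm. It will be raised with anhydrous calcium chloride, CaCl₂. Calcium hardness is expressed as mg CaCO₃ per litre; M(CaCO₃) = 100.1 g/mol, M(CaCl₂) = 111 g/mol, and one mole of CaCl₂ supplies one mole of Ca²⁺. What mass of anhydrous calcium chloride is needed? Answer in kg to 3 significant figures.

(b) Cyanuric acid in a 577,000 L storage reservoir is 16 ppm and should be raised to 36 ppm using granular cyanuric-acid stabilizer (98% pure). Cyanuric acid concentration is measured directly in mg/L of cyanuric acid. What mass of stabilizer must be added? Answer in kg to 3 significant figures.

(a) 185 kg; (b) 11.8 kg

(a) Volume: 1830 m³ = 1,830,000 L.
(a) Hardness to add: (180 − 89) = 91 mg/L as CaCO₃ × 1,830,000 L = 166,500 g as CaCO₃.
(a) Moles of Ca²⁺ (1 mol Ca²⁺ ≡ 1 mol CaCO₃): 166,500 / 100.1 g/mol = 1664 mol.
(a) Mass of CaCl₂: 1664 × 111 = 184,700 g.

(b) CYA to add: (36 − 16) = 20 mg/L × 577,000 L = 11,540 g cyanuric acid.
(b) At 98% purity: 11,540 / 0.98 = 11,780 g product.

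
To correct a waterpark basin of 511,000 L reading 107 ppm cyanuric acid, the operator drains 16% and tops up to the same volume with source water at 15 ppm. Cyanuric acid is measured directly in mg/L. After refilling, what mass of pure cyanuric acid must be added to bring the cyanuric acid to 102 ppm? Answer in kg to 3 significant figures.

4.97 kg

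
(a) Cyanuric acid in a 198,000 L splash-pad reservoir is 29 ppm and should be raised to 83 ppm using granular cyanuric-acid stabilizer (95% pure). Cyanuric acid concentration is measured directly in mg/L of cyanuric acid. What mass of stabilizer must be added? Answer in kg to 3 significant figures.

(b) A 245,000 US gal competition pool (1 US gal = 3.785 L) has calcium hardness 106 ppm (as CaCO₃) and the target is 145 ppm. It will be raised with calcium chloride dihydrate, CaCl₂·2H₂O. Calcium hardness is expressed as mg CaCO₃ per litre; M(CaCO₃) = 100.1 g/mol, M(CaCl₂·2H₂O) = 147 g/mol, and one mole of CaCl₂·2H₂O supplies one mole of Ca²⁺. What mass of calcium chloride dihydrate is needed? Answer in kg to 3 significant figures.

(a) CYA to add: (83 − 29) = 54 mg/L × 198,000 L = 10,690 g cyanuric acid.
(a) At 95% purity: 10,690 / 0.95 = 11,250 g product.

(b) Volume: 245,000 US gal × 3.785 L/gal = 927,325 L.
(b) Hardness to add: (145 − 106) = 39 mg/L as CaCO₃ × 927,325 L = 36,170 g as CaCO₃.
(b) Moles of Ca²⁺ (1 mol Ca²⁺ ≡ 1 mol CaCO₃): 36,170 / 100.1 g/mol = 361.3 mol.
(b) Mass of CaCl₂·2H₂O: 361.3 × 147 = 53,110 g.

(a) 11.3 kg; (b) 53.1 kg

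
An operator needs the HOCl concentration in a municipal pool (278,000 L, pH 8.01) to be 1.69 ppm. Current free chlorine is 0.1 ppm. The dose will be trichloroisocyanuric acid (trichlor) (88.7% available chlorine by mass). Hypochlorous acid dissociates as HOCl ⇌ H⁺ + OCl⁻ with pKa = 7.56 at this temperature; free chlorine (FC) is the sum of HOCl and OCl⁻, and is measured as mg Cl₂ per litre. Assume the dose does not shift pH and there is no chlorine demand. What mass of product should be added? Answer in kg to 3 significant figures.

1.99 kg

[OCl⁻]/[HOCl] = 10^(pH − pKa) = 10^(8.01 − 7.56) = 2.818; fraction as HOCl = 1/(1 + 2.818) = 0.2619.
Free chlorine required for 1.69 ppm HOCl: 1.69 / 0.2619 = 6.453 ppm.
FC to add: 6.453 − 0.1 = 6.353 mg/L as Cl₂.
Cl₂ equivalent: 6.353 mg/L × 278,000 L = 1766 g.
Product at 88.7% available Cl: 1766 / 0.887 = 1991 g.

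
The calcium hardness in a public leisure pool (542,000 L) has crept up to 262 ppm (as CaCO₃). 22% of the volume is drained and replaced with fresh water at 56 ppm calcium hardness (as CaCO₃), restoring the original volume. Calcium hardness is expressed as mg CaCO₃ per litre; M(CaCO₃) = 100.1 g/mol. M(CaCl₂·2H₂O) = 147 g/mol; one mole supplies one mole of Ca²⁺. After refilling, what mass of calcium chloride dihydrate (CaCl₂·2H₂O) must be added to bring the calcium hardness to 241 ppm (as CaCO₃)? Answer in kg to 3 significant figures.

19.4 kg

After draining 22% and refilling: 262 × 0.78 + 56 × 0.22 = 216.68 ppm.
Deficit to target: 241 − 216.68 = 24.32 mg/L.
As CaCO₃: 24.32 mg/L × 542,000 L = 13,180 g; ÷ 100.1 = 131.7 mol Ca²⁺.
Mass: 131.7 × 147 = 19,360 g.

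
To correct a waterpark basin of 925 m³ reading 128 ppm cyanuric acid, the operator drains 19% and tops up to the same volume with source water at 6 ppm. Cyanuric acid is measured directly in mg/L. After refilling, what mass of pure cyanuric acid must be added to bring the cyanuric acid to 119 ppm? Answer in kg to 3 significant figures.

Volume: 925 m³ = 925,000 L.
After draining 19% and refilling: 128 × 0.81 + 6 × 0.19 = 104.82 ppm.
Deficit to target: 119 − 104.82 = 14.18 mg/L.
Mass: 14.18 mg/L × 925,000 L = 13,120 g cyanuric acid.

13.1 kg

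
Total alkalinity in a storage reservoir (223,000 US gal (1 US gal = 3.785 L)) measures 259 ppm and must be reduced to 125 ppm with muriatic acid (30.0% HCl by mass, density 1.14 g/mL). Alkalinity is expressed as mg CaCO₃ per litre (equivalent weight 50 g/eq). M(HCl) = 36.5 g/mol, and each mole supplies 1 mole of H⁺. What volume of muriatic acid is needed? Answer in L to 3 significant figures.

241 L

Volume: 223,000 US gal × 3.785 L/gal = 844,055 L.
Alkalinity to neutralize: (259 − 125) = 134 mg/L as CaCO₃ × 844,055 L = 113,100 g as CaCO₃.
Equivalents of H⁺ required: 113,100 ÷ 50 g/eq = 2262 eq = 2262 mol HCl.
Mass of HCl: 2262 × 36.5 = 82,570 g.
Mass of 30.0% solution: 82,570 / 0.3 = 275,200 g.
Volume: 275,200 g ÷ 1.14 g/mL = 241,400 mL.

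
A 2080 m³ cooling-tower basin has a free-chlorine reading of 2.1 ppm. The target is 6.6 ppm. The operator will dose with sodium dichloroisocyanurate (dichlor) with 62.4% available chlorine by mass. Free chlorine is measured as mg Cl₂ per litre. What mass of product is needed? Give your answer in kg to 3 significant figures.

15.0 kg

Volume: 2080 m³ = 2,080,000 L.
Chlorine deficit: 6.6 − 2.1 = 4.5 ppm = 4.5 mg/L as Cl₂.
Cl₂ equivalent needed: 4.5 mg/L × 2,080,000 L = 9,360,000 mg = 9360 g.
Product at 62.4% available chlorine: 9360 / 0.624 = 15,000 g.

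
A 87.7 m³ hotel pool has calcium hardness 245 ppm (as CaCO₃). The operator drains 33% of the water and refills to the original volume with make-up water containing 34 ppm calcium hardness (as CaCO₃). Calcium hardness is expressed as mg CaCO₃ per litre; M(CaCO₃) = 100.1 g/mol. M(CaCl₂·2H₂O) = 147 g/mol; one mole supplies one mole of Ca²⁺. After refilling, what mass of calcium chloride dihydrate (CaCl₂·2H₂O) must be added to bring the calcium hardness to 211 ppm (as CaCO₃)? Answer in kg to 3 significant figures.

4.59 kg

Volume: 87.7 m³ = 87,700 L.
After draining 33% and refilling: 245 × 0.67 + 34 × 0.33 = 175.37 ppm.
Deficit to target: 211 − 175.37 = 35.63 mg/L.
As CaCO₃: 35.63 mg/L × 87,700 L = 3125 g; ÷ 100.1 = 31.22 mol Ca²⁺.
Mass: 31.22 × 147 = 4589 g.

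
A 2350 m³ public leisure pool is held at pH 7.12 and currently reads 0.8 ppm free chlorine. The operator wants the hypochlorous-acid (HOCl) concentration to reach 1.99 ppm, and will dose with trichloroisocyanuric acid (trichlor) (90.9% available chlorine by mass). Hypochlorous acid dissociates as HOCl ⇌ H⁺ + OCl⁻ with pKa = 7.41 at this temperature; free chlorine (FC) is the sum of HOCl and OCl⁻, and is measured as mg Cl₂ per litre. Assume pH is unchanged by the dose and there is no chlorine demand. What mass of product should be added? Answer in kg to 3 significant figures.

Volume: 2350 m³ = 2,350,000 L.
[OCl⁻]/[HOCl] = 10^(pH − pKa) = 10^(7.12 − 7.41) = 0.5129; fraction as HOCl = 1/(1 + 0.5129) = 0.661.
Free chlorine required for 1.99 ppm HOCl: 1.99 / 0.661 = 3.011 ppm.
FC to add: 3.011 − 0.8 = 2.211 mg/L as Cl₂.
Cl₂ equivalent: 2.211 mg/L × 2,350,000 L = 5195 g.
Product at 90.9% available Cl: 5195 / 0.909 = 5715 g.

5.71 kg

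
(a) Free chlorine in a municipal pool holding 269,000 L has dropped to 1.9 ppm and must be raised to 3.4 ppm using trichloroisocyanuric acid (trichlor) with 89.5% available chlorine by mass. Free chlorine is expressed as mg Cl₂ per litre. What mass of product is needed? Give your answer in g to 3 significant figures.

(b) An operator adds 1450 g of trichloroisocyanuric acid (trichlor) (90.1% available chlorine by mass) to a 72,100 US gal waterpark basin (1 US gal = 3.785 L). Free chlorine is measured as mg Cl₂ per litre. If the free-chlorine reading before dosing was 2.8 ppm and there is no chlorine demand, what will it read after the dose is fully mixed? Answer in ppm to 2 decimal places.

(a) Chlorine deficit: 3.4 − 1.9 = 1.5 ppm = 1.5 mg/L as Cl₂.
(a) Cl₂ equivalent needed: 1.5 mg/L × 269,000 L = 403,500 mg = 403.5 g.
(a) Product at 89.5% available chlorine: 403.5 / 0.895 = 450.8 g.

(b) Volume: 72,100 US gal × 3.785 L/gal = 272,898 L.
(b) Available chlorine delivered: 1450 g × 0.901 = 1306 g as Cl₂.
(b) Concentration rise: 1306 g / 272,898 L = 4.787 mg/L = 4.79 ppm.
(b) Final FC: 2.8 + 4.79 = 7.59 ppm.

(a) 451 g; (b) 7.59 ppm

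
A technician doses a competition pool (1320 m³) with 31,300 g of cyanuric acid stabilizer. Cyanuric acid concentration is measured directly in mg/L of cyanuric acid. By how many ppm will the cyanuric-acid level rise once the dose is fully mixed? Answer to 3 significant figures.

Volume: 1320 m³ = 1,320,000 L.
Rise: 31,300 g / 1,320,000 L × 1000 = 23.71 mg/L.

23.7 ppm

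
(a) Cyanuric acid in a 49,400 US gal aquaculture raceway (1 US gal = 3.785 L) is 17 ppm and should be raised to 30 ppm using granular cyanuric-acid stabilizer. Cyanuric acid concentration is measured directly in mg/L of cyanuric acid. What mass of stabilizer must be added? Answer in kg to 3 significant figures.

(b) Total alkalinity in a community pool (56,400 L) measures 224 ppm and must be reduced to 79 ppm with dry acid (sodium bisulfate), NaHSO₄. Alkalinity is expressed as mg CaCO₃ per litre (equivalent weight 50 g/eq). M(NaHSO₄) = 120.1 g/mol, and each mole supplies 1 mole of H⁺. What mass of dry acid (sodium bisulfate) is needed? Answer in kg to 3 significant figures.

(a) 2.43 kg; (b) 19.6 kg

(a) Volume: 49,400 US gal × 3.785 L/gal = 186,979 L.
(a) CYA to add: (30 − 17) = 13 mg/L × 186,979 L = 2431 g cyanuric acid.

(b) Alkalinity to neutralize: (224 − 79) = 145 mg/L as CaCO₃ × 56,400 L = 8178 g as CaCO₃.
(b) Equivalents of H⁺ required: 8178 ÷ 50 g/eq = 163.6 eq = 163.6 mol NaHSO₄.
(b) Mass of NaHSO₄: 163.6 × 120.1 = 19,640 g.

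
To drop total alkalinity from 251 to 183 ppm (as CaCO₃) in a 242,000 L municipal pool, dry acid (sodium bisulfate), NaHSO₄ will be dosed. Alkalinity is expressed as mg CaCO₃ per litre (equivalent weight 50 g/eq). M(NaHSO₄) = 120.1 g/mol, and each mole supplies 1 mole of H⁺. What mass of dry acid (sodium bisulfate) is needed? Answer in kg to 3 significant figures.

Alkalinity to neutralize: (251 − 183) = 68 mg/L as CaCO₃ × 242,000 L = 16,460 g as CaCO₃.
Equivalents of H⁺ required: 16,460 ÷ 50 g/eq = 329.1 eq = 329.1 mol NaHSO₄.
Mass of NaHSO₄: 329.1 × 120.1 = 39,530 g.

39.5 kg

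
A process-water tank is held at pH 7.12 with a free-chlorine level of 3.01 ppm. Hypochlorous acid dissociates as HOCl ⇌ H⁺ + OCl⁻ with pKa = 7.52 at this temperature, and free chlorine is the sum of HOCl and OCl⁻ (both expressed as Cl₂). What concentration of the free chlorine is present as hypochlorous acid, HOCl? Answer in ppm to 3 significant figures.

2.15 ppm

[OCl⁻]/[HOCl] = 10^(pH − pKa) = 10^(7.12 − 7.52) = 10^-0.40 = 0.3981.
Fraction as HOCl = 1 / (1 + 0.3981) = 0.7153.
HOCl = 0.7153 × 3.01 ppm = 2.153 ppm.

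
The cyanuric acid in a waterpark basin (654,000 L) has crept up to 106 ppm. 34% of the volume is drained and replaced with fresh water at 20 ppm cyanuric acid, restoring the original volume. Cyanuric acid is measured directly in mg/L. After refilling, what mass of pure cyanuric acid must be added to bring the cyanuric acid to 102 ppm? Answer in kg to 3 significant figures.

After draining 34% and refilling: 106 × 0.66 + 20 × 0.34 = 76.76 ppm.
Deficit to target: 102 − 76.76 = 25.24 mg/L.
Mass: 25.24 mg/L × 654,000 L = 16,510 g cyanuric acid.

16.5 kg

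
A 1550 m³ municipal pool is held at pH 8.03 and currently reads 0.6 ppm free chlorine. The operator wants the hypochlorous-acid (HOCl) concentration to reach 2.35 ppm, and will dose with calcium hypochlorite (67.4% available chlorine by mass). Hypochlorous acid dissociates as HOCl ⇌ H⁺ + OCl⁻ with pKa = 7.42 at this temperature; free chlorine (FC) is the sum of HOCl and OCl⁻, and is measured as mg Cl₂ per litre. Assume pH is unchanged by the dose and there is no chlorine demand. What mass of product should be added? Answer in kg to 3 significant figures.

26.0 kg

Volume: 1550 m³ = 1,550,000 L.
[OCl⁻]/[HOCl] = 10^(pH − pKa) = 10^(8.03 − 7.42) = 4.074; fraction as HOCl = 1/(1 + 4.074) = 0.1971.
Free chlorine required for 2.35 ppm HOCl: 2.35 / 0.1971 = 11.92 ppm.
FC to add: 11.92 − 0.6 = 11.32 mg/L as Cl₂.
Cl₂ equivalent: 11.32 mg/L × 1,550,000 L = 17,550 g.
Product at 67.4% available Cl: 17,550 / 0.674 = 26,040 g.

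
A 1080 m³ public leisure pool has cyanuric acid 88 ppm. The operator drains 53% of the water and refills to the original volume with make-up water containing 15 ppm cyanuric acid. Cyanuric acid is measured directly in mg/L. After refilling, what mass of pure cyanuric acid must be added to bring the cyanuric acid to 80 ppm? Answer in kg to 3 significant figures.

33.1 kg

Volume: 1080 m³ = 1,080,000 L.
After draining 53% and refilling: 88 × 0.47 + 15 × 0.53 = 49.31 ppm.
Deficit to target: 80 − 49.31 = 30.69 mg/L.
Mass: 30.69 mg/L × 1,080,000 L = 33,150 g cyanuric acid.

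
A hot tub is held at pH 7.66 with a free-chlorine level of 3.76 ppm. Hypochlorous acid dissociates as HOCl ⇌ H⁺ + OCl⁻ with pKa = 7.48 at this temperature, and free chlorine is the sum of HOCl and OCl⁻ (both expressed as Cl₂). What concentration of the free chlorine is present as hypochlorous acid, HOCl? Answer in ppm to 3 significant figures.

1.50 ppm

[OCl⁻]/[HOCl] = 10^(pH − pKa) = 10^(7.66 − 7.48) = 10^0.18 = 1.514.
Fraction as HOCl = 1 / (1 + 1.514) = 0.3978.
HOCl = 0.3978 × 3.76 ppm = 1.496 ppm.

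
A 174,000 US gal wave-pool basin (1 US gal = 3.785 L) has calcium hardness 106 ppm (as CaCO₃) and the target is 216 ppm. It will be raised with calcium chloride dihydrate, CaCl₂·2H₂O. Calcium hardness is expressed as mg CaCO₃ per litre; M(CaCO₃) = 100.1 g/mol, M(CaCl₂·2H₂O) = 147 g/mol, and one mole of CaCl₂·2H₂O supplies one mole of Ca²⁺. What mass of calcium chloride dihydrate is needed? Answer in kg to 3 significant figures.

Volume: 174,000 US gal × 3.785 L/gal = 658,590 L.
Hardness to add: (216 − 106) = 110 mg/L as CaCO₃ × 658,590 L = 72,440 g as CaCO₃.
Moles of Ca²⁺ (1 mol Ca²⁺ ≡ 1 mol CaCO₃): 72,440 / 100.1 g/mol = 723.7 mol.
Mass of CaCl₂·2H₂O: 723.7 × 147 = 106,400 g.

106 kg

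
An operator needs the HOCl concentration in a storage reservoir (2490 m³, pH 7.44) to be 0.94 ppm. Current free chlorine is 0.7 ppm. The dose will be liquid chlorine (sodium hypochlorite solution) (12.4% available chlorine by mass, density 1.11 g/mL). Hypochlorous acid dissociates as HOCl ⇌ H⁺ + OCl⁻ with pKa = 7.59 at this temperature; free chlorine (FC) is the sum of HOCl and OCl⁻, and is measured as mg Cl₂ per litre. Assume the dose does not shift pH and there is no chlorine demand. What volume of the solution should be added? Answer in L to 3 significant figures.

Volume: 2490 m³ = 2,490,000 L.
[OCl⁻]/[HOCl] = 10^(pH − pKa) = 10^(7.44 − 7.59) = 0.7079; fraction as HOCl = 1/(1 + 0.7079) = 0.5855.
Free chlorine required for 0.94 ppm HOCl: 0.94 / 0.5855 = 1.605 ppm.
FC to add: 1.605 − 0.7 = 0.9055 mg/L as Cl₂.
Cl₂ equivalent: 0.9055 mg/L × 2,490,000 L = 2255 g.
Product at 12.4% available Cl: 2255 / 0.124 = 18,180 g.
Volume: 18,180 g ÷ 1.11 g/mL = 16,380 mL.

16.4 L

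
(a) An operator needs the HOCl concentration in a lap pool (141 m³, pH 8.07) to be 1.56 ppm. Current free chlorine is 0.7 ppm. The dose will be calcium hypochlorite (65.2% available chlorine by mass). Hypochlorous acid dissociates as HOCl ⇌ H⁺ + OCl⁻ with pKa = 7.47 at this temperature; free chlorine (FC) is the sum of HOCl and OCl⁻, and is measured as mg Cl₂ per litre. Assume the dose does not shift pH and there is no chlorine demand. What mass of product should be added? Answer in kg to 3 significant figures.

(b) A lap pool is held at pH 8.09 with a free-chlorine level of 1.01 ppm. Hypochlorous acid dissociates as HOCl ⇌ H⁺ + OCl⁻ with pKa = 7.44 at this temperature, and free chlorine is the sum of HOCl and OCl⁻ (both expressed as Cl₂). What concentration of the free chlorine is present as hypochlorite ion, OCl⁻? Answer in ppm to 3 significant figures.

(a) 1.53 kg; (b) 0.825 ppm

(a) Volume: 141 m³ = 141,000 L.
(a) [OCl⁻]/[HOCl] = 10^(pH − pKa) = 10^(8.07 − 7.47) = 3.981; fraction as HOCl = 1/(1 + 3.981) = 0.2008.
(a) Free chlorine required for 1.56 ppm HOCl: 1.56 / 0.2008 = 7.77 ppm.
(a) FC to add: 7.77 − 0.7 = 7.07 mg/L as Cl₂.
(a) Cl₂ equivalent: 7.07 mg/L × 141,000 L = 996.9 g.
(a) Product at 65.2% available Cl: 996.9 / 0.652 = 1529 g.

(b) [OCl⁻]/[HOCl] = 10^(pH − pKa) = 10^(8.09 − 7.44) = 10^0.65 = 4.467.
(b) Fraction as HOCl = 1 / (1 + 4.467) = 0.1829.
(b) OCl⁻ = (1 − 0.1829) × 1.01 ppm = 0.8252 ppm.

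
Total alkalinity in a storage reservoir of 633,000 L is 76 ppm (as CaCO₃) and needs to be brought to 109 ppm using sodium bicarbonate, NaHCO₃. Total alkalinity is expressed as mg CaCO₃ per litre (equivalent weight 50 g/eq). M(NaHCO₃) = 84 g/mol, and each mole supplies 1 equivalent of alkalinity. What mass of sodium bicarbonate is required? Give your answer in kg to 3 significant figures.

Alkalinity to add: (109 − 76) = 33 mg/L as CaCO₃ × 633,000 L = 20,890 g as CaCO₃.
Equivalents: 20,890 g ÷ 50 g/eq = 417.8 eq.
NaHCO₃ supplies 1 eq per mole → 417.8 mol.
Mass: 417.8 mol × 84 g/mol = 35,090 g.

35.1 kg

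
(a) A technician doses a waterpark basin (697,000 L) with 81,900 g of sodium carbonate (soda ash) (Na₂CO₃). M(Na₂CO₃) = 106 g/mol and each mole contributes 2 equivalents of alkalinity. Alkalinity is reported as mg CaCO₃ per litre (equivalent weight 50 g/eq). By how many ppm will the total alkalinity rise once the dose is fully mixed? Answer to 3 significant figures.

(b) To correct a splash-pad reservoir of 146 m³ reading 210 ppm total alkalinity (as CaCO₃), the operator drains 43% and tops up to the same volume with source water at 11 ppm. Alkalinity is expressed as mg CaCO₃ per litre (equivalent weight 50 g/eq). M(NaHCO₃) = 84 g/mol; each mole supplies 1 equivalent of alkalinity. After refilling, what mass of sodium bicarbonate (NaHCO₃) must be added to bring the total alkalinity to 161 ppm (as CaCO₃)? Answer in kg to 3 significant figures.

(a) 111 ppm; (b) 8.97 kg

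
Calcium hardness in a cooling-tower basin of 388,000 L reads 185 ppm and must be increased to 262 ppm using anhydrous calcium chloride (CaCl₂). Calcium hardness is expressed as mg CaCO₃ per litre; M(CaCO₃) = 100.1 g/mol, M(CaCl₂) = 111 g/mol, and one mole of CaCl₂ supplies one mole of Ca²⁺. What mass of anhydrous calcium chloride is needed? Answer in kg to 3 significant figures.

33.1 kg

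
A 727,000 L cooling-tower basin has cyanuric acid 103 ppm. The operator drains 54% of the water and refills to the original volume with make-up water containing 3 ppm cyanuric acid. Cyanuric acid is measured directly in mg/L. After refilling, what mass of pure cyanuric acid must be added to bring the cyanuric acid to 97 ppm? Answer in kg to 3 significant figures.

After draining 54% and refilling: 103 × 0.46 + 3 × 0.54 = 49 ppm.
Deficit to target: 97 − 49 = 48 mg/L.
Mass: 48 mg/L × 727,000 L = 34,900 g cyanuric acid.

34.9 kg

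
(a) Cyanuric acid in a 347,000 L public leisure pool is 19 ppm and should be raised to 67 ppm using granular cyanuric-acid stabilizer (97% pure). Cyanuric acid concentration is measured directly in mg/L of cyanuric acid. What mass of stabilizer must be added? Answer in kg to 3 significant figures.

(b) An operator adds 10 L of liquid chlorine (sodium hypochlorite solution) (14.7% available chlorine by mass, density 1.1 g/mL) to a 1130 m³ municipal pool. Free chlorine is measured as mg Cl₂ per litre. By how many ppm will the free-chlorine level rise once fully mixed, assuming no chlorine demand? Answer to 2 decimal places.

(a) CYA to add: (67 − 19) = 48 mg/L × 347,000 L = 16,660 g cyanuric acid.
(a) At 97% purity: 16,660 / 0.97 = 17,170 g product.

(b) Volume: 1130 m³ = 1,130,000 L.
(b) Mass of solution: 10 L × 1000 mL/L × 1.1 g/mL = 11,000 g.
(b) Available chlorine delivered: 11,000 g × 0.147 = 1617 g as Cl₂.
(b) Concentration rise: 1617 g / 1,130,000 L = 1.431 mg/L = 1.43 ppm.

(a) 17.2 kg; (b) 1.43 ppm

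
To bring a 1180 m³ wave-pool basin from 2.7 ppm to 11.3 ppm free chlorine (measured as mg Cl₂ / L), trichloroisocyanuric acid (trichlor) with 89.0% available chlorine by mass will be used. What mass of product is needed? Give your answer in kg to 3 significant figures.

Volume: 1180 m³ = 1,180,000 L.
Chlorine deficit: 11.3 − 2.7 = 8.6 ppm = 8.6 mg/L as Cl₂.
Cl₂ equivalent needed: 8.6 mg/L × 1,180,000 L = 10,150,000 mg = 10,150 g.
Product at 89.0% available chlorine: 10,150 / 0.89 = 11,400 g.

11.4 kg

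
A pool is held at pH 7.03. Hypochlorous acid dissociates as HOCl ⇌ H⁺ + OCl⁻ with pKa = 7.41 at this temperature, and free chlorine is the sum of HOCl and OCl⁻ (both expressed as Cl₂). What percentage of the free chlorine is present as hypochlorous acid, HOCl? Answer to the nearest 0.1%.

[OCl⁻]/[HOCl] = 10^(pH − pKa) = 10^(7.03 − 7.41) = 10^-0.38 = 0.4169.
Fraction as HOCl = 1 / (1 + 0.4169) = 0.7058.

70.6%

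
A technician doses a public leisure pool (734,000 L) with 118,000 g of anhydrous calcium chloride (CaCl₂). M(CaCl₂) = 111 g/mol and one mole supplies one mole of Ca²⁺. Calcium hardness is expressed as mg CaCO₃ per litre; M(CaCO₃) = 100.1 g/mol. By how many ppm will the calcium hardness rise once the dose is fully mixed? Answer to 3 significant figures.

145 ppm

Moles of Ca²⁺: 118,000 g ÷ 111 g/mol = 1063 mol.
As CaCO₃: 1063 mol × 100.1 g/mol = 106,400 g.
Rise: 106,400 g / 734,000 L × 1000 = 145 mg/L.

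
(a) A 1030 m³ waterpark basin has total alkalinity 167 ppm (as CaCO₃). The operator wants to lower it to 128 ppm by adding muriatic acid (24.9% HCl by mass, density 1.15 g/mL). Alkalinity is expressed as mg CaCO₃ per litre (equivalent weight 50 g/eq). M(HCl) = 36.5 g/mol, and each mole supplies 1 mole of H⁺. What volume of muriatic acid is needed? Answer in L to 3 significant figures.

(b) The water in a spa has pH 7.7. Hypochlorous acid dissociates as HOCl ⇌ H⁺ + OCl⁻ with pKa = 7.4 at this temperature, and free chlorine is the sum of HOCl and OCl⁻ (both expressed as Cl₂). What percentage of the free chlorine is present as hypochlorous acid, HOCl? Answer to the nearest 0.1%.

(a) 102 L; (b) 33.4%

(a) Volume: 1030 m³ = 1,030,000 L.
(a) Alkalinity to neutralize: (167 − 128) = 39 mg/L as CaCO₃ × 1,030,000 L = 40,170 g as CaCO₃.
(a) Equivalents of H⁺ required: 40,170 ÷ 50 g/eq = 803.4 eq = 803.4 mol HCl.
(a) Mass of HCl: 803.4 × 36.5 = 29,320 g.
(a) Mass of 24.9% solution: 29,320 / 0.249 = 117,800 g.
(a) Volume: 117,800 g ÷ 1.15 g/mL = 102,400 mL.

(b) [OCl⁻]/[HOCl] = 10^(pH − pKa) = 10^(7.7 − 7.4) = 10^0.30 = 1.995.
(b) Fraction as HOCl = 1 / (1 + 1.995) = 0.3339.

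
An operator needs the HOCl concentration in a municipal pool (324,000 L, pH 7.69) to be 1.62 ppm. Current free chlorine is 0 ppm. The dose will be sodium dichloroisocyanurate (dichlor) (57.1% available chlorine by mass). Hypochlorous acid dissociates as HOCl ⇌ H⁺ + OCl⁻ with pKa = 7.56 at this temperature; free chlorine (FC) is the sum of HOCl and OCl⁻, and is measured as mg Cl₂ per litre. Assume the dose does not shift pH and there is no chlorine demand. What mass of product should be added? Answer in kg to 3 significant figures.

[OCl⁻]/[HOCl] = 10^(pH − pKa) = 10^(7.69 − 7.56) = 1.349; fraction as HOCl = 1/(1 + 1.349) = 0.4257.
Free chlorine required for 1.62 ppm HOCl: 1.62 / 0.4257 = 3.805 ppm.
FC to add: 3.805 − 0 = 3.805 mg/L as Cl₂.
Cl₂ equivalent: 3.805 mg/L × 324,000 L = 1233 g.
Product at 57.1% available Cl: 1233 / 0.571 = 2159 g.

2.16 kg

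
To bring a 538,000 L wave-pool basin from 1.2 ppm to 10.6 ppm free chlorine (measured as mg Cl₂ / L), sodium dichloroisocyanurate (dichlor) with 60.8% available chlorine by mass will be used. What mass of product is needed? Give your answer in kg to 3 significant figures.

8.32 kg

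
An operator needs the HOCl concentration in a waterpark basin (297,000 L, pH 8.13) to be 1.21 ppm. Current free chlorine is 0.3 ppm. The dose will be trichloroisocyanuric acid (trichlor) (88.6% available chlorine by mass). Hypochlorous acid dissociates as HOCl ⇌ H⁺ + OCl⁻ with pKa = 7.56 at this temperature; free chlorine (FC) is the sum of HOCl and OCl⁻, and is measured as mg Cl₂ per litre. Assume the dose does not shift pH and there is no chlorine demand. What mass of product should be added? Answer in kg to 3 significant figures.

1.81 kg

[OCl⁻]/[HOCl] = 10^(pH − pKa) = 10^(8.13 − 7.56) = 3.715; fraction as HOCl = 1/(1 + 3.715) = 0.2121.
Free chlorine required for 1.21 ppm HOCl: 1.21 / 0.2121 = 5.706 ppm.
FC to add: 5.706 − 0.3 = 5.406 mg/L as Cl₂.
Cl₂ equivalent: 5.406 mg/L × 297,000 L = 1605 g.
Product at 88.6% available Cl: 1605 / 0.886 = 1812 g.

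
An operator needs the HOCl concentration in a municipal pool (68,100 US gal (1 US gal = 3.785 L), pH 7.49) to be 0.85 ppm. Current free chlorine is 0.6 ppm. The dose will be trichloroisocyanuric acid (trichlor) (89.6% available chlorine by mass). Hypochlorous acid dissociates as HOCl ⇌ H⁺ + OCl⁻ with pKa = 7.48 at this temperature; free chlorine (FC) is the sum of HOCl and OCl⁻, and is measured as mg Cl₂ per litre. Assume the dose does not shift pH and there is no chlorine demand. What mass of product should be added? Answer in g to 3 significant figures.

322 g

Volume: 68,100 US gal × 3.785 L/gal = 257,758 L.
[OCl⁻]/[HOCl] = 10^(pH − pKa) = 10^(7.49 − 7.48) = 1.023; fraction as HOCl = 1/(1 + 1.023) = 0.4942.
Free chlorine required for 0.85 ppm HOCl: 0.85 / 0.4942 = 1.72 ppm.
FC to add: 1.72 − 0.6 = 1.12 mg/L as Cl₂.
Cl₂ equivalent: 1.12 mg/L × 257,758 L = 288.6 g.
Product at 89.6% available Cl: 288.6 / 0.896 = 322.1 g.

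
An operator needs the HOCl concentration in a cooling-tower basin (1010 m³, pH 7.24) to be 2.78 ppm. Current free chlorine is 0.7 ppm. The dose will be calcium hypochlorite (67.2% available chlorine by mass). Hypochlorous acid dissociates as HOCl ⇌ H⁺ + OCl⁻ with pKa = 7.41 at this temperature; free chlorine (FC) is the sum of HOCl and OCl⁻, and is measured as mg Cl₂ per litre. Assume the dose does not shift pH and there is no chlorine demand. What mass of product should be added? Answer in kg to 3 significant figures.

5.95 kg

Volume: 1010 m³ = 1,010,000 L.
[OCl⁻]/[HOCl] = 10^(pH − pKa) = 10^(7.24 − 7.41) = 0.6761; fraction as HOCl = 1/(1 + 0.6761) = 0.5966.
Free chlorine required for 2.78 ppm HOCl: 2.78 / 0.5966 = 4.66 ppm.
FC to add: 4.66 − 0.7 = 3.96 mg/L as Cl₂.
Cl₂ equivalent: 3.96 mg/L × 1,010,000 L = 3999 g.
Product at 67.2% available Cl: 3999 / 0.672 = 5951 g.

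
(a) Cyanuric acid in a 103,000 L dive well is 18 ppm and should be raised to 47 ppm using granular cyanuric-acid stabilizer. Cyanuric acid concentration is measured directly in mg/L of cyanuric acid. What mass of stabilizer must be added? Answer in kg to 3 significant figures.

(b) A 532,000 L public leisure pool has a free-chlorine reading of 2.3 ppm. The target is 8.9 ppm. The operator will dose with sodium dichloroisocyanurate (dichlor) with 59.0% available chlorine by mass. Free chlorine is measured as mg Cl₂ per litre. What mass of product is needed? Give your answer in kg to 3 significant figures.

(a) 2.99 kg; (b) 5.95 kg

(a) CYA to add: (47 − 18) = 29 mg/L × 103,000 L = 2987 g cyanuric acid.

(b) Chlorine deficit: 8.9 − 2.3 = 6.6 ppm = 6.6 mg/L as Cl₂.
(b) Cl₂ equivalent needed: 6.6 mg/L × 532,000 L = 3,511,000 mg = 3511 g.
(b) Product at 59.0% available chlorine: 3511 / 0.59 = 5951 g.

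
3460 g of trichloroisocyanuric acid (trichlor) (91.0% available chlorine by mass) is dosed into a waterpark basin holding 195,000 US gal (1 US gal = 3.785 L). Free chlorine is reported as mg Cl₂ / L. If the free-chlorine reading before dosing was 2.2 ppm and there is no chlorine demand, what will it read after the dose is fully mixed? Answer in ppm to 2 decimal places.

6.47 ppm

Volume: 195,000 US gal × 3.785 L/gal = 738,075 L.
Available chlorine delivered: 3460 g × 0.91 = 3149 g as Cl₂.
Concentration rise: 3149 g / 738,075 L = 4.266 mg/L = 4.27 ppm.
Final FC: 2.2 + 4.27 = 6.47 ppm.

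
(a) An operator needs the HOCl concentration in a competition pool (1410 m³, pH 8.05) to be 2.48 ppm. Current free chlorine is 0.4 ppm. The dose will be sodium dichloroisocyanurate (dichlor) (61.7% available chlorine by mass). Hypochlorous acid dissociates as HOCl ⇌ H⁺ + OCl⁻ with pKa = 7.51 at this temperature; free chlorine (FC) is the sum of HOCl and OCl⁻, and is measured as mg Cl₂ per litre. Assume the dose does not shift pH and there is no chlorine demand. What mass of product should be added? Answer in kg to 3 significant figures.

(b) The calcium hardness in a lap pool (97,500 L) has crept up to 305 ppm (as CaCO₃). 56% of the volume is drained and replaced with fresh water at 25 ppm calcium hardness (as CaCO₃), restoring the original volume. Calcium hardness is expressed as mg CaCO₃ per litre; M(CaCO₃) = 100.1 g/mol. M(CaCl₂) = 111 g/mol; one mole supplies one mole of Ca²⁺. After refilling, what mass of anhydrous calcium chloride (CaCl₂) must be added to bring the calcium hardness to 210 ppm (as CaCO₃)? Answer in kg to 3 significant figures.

(a) Volume: 1410 m³ = 1,410,000 L.
(a) [OCl⁻]/[HOCl] = 10^(pH − pKa) = 10^(8.05 − 7.51) = 3.467; fraction as HOCl = 1/(1 + 3.467) = 0.2238.
(a) Free chlorine required for 2.48 ppm HOCl: 2.48 / 0.2238 = 11.08 ppm.
(a) FC to add: 11.08 − 0.4 = 10.68 mg/L as Cl₂.
(a) Cl₂ equivalent: 10.68 mg/L × 1,410,000 L = 15,060 g.
(a) Product at 61.7% available Cl: 15,060 / 0.617 = 24,400 g.

(b) After draining 56% and refilling: 305 × 0.44 + 25 × 0.56 = 148.2 ppm.
(b) Deficit to target: 210 − 148.2 = 61.8 mg/L.
(b) As CaCO₃: 61.8 mg/L × 97,500 L = 6026 g; ÷ 100.1 = 60.19 mol Ca²⁺.
(b) Mass: 60.19 × 111 = 6682 g.

(a) 24.4 kg; (b) 6.68 kg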